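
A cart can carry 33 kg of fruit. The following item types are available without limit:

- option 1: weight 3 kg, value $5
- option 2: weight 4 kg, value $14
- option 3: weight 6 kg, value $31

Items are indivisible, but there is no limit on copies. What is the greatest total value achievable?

Best value-per-unit is option 3 at 31/6; filling with it alone gives 5×31 = 155.
Optimal mix: 1×option 1 + 5×option 3 → weight 33, value 160.

$160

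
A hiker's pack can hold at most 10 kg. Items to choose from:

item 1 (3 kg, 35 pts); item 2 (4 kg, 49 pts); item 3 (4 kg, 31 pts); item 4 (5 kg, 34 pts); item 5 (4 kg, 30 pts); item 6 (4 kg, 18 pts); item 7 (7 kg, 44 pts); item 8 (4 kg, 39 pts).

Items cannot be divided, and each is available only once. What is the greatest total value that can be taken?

88 pts

Check high-value combinations within 10 kg:
- item 2+item 8: weight 4+4=8, value 49+39=88
- item 1+item 2: weight 3+4=7, value 35+49=84
- item 2+item 4: weight 4+5=9, value 49+34=83
- item 2+item 3: weight 4+4=8, value 49+31=80
- item 2+item 5: weight 4+4=8, value 49+30=79
Best: 88 pts.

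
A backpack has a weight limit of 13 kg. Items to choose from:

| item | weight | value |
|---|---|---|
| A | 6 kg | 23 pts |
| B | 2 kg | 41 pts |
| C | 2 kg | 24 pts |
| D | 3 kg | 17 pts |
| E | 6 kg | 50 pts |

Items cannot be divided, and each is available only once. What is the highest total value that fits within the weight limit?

132 pts

Check high-value combinations within 13 kg:
- B+C+D+E: weight 2+2+3+6=13, value 41+24+17+50=132
- B+C+E: weight 2+2+6=10, value 41+24+50=115
- B+D+E: weight 2+3+6=11, value 41+17+50=108
Best: 132 pts.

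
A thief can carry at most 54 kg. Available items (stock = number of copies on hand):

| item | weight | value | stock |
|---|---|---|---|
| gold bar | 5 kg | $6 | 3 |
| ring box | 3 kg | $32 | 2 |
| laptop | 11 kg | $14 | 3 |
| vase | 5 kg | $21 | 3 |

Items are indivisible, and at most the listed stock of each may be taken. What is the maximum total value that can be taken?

Best selections within weight 54 and stock limits:
- 2×ring box + 3×laptop + 3×vase: weight 54, value 169
- 2×gold bar + 2×ring box + 2×laptop + 3×vase: weight 53, value 167
- 1×gold bar + 2×ring box + 2×laptop + 3×vase: weight 48, value 161
Best: $169.

$169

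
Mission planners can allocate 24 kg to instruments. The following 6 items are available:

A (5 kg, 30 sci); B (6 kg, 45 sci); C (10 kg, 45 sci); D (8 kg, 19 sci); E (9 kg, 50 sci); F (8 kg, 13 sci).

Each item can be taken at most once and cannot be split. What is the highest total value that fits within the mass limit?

125 sci

Check high-value combinations within 24 kg:
- A+B+E: mass 5+6+9=20, value 30+45+50=125
- A+C+E: mass 5+10+9=24, value 30+45+50=125
- A+B+C: mass 5+6+10=21, value 30+45+45=120
Best: 125 sci.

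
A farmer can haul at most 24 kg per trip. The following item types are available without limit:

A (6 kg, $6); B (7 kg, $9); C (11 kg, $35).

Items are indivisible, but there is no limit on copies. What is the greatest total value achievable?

$70

Best value-per-unit is C at 35/11, and filling with it alone uses weight 2×11=22. No mix of the others beats 2×35 = 70.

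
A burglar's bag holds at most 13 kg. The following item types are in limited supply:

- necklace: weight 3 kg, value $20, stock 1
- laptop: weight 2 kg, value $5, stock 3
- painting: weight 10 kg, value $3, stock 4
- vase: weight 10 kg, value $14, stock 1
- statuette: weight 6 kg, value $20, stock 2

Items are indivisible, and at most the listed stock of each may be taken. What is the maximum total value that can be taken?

Best selections within weight 13 and stock limits:
- 1×necklace + 2×laptop + 1×statuette: weight 13, value 50
- 1×necklace + 1×laptop + 1×statuette: weight 11, value 45
- 1×necklace + 1×statuette: weight 9, value 40
- 2×statuette: weight 12, value 40
Best: $50.

$50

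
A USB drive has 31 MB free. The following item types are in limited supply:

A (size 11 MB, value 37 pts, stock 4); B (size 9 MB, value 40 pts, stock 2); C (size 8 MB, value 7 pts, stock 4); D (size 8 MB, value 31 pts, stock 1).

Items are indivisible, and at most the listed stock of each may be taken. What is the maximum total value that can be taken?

Best selections within size 31 and stock limits:
- 1×A + 2×B: size 29, value 117
- 2×A + 1×B: size 31, value 114
Best: 117 pts.

117 pts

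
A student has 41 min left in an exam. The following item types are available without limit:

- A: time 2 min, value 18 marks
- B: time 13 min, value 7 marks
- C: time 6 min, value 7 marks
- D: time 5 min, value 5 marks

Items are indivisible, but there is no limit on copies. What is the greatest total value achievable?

360 marks

Best value-per-unit is A at 18/2, and filling with it alone uses time 20×2=40. No mix of the others beats 20×18 = 360.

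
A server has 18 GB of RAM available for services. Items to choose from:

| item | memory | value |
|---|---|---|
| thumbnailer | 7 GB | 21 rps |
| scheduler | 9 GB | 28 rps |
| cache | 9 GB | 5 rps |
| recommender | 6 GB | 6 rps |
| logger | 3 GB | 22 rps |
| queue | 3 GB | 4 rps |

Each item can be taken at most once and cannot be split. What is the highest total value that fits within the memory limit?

This is a 0/1 knapsack; check combinations near the capacity.
- scheduler+recommender+logger: memory 9+6+3=18, value 28+6+22=56
- scheduler+logger+queue: memory 9+3+3=15, value 28+22+4=54
- scheduler+logger: memory 9+3=12, value 28+22=50
- thumbnailer+scheduler: memory 7+9=16, value 21+28=49
Best: 56 rps.

56 rps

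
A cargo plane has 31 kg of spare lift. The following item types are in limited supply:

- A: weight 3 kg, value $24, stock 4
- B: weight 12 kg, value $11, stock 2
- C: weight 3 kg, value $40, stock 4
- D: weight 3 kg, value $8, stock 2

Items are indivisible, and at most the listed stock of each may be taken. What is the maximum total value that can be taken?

Best selections within weight 31 and stock limits:
- 4×A + 4×C + 2×D: weight 30, value 272
- 4×A + 4×C + 1×D: weight 27, value 264
Best: $272.

$272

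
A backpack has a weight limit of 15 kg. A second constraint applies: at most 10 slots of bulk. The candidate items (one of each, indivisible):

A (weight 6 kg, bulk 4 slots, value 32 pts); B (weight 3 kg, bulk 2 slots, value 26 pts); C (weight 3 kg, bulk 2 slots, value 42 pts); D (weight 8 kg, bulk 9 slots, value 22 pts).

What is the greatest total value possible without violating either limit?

100 pts

Feasible sets respecting both limits:
- A+B+C: weight 12, bulk 8, value 100
- A+C: weight 9, bulk 6, value 74
- B+C: weight 6, bulk 4, value 68
Best: 100 pts.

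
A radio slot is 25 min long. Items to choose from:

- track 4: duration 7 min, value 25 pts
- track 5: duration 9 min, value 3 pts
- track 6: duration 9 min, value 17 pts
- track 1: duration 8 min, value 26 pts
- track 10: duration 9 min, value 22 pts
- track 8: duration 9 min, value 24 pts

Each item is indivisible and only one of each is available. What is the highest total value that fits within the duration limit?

75 pts

Check high-value combinations within 25 min:
- track 4+track 1+track 8: duration 7+8+9=24, value 25+26+24=75
- track 4+track 1+track 10: duration 7+8+9=24, value 25+26+22=73
- track 4+track 10+track 8: duration 7+9+9=25, value 25+22+24=71
- track 4+track 6+track 1: duration 7+9+8=24, value 25+17+26=68
- track 4+track 6+track 8: duration 7+9+9=25, value 25+17+24=66
Best: 75 pts.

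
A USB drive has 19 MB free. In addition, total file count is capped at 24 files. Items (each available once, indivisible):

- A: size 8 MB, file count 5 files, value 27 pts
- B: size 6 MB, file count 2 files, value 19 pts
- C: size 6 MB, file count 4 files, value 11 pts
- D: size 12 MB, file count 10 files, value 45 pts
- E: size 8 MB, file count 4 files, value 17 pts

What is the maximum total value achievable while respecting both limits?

64 pts

Feasible sets respecting both limits:
- B+D: size 18, file count 12, value 64
- C+D: size 18, file count 14, value 56
- A+B: size 14, file count 7, value 46
- D: size 12, file count 10, value 45
Best: 64 pts.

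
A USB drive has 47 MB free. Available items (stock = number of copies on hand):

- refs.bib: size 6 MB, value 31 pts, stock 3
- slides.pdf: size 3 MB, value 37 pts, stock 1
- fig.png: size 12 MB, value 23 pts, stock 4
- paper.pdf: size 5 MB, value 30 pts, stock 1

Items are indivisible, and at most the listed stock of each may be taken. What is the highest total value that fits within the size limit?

Top feasible selections:
- 3×refs.bib + 1×slides.pdf + 1×fig.png + 1×paper.pdf: size 38, value 183
- 3×refs.bib + 1×slides.pdf + 2×fig.png: size 45, value 176
- 2×refs.bib + 1×slides.pdf + 2×fig.png + 1×paper.pdf: size 44, value 175
Best: 183 pts.

183 pts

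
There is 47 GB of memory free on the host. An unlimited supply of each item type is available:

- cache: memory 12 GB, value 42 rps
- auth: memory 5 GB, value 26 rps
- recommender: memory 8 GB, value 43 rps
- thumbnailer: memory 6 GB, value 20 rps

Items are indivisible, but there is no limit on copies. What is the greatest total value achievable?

250 rps

Best value-per-unit is recommender at 43/8; filling with it alone gives 5×43 = 215.
Optimal mix: 3×auth + 4×recommender → memory 47, value 250.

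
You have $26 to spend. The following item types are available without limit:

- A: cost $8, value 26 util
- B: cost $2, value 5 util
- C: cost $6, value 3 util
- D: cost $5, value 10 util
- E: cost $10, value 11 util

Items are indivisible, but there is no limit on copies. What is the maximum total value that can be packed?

83 util

Best value-per-unit is A at 26/8; filling with it alone gives 3×26 = 78.
Optimal mix: 3×A + 1×B → cost 26, value 83.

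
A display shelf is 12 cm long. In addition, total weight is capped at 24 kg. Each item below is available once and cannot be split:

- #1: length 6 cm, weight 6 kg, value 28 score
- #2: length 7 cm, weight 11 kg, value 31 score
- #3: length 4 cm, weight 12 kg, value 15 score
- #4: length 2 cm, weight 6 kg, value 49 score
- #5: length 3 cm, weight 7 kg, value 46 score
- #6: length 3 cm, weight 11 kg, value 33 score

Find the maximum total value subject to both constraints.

Feasible sets respecting both limits:
- #4+#5+#6: length 8, weight 24, value 128
- #2+#4+#5: length 12, weight 24, value 126
- #1+#4+#5: length 11, weight 19, value 123
Best: 128 score.

128 score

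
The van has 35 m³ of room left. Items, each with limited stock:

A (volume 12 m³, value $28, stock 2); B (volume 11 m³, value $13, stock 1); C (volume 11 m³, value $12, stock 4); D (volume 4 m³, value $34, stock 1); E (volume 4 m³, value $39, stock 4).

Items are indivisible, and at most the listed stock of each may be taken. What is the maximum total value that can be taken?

$218

Best selections within volume 35 and stock limits:
- 1×A + 1×D + 4×E: volume 32, value 218
- 1×B + 1×D + 4×E: volume 31, value 203
- 1×C + 1×D + 4×E: volume 31, value 202
- 1×D + 4×E: volume 20, value 190
Best: $218.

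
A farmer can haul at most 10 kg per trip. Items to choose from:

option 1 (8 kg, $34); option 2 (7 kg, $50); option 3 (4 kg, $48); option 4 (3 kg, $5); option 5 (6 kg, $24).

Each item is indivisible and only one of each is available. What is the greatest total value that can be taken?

This is a 0/1 knapsack; check combinations near the capacity.
- option 3+option 5: weight 4+6=10, value 48+24=72
- option 2+option 4: weight 7+3=10, value 50+5=55
- option 3+option 4: weight 4+3=7, value 48+5=53
- option 2: weight 7, value 50
- option 3: weight 4, value 48
Best: $72.

$72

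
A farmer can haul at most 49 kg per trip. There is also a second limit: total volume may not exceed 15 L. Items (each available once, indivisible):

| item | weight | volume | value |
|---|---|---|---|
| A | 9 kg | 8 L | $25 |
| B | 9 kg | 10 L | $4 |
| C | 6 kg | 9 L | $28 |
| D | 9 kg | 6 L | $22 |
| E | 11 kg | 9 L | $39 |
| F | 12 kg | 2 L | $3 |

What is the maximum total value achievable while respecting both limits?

Feasible sets respecting both limits:
- D+E: weight 20, volume 15, value 61
- C+D: weight 15, volume 15, value 50
- A+D: weight 18, volume 14, value 47
- E+F: weight 23, volume 11, value 42
Best: $61.

$61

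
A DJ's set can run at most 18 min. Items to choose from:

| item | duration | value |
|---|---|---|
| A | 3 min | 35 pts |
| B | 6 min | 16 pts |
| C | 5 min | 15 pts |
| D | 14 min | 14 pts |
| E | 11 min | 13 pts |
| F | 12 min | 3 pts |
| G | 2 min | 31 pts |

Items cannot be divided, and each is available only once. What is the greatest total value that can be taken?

Check high-value combinations within 18 min:
- A+B+C+G: duration 3+6+5+2=16, value 35+16+15+31=97
- A+B+G: duration 3+6+2=11, value 35+16+31=82
- A+C+G: duration 3+5+2=10, value 35+15+31=81
Best: 97 pts.

97 pts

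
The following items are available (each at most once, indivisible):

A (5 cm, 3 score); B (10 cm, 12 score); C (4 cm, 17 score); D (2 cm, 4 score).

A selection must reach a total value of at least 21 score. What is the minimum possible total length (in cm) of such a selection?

6

Subsets with value ≥ 21, sorted by total length:
- C+D: length 6, value 21
- A+C+D: length 11, value 24
Minimum length: 6 cm.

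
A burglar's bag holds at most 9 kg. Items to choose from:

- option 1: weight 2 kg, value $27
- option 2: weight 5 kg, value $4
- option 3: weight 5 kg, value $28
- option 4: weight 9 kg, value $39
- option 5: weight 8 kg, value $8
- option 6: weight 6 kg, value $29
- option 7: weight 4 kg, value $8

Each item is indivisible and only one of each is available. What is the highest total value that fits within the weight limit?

Check high-value combinations within 9 kg:
- option 1+option 6: weight 2+6=8, value 27+29=56
- option 1+option 3: weight 2+5=7, value 27+28=55
- option 4: weight 9, value 39
- option 3+option 7: weight 5+4=9, value 28+8=36
- option 1+option 7: weight 2+4=6, value 27+8=35
Best: $56.

$56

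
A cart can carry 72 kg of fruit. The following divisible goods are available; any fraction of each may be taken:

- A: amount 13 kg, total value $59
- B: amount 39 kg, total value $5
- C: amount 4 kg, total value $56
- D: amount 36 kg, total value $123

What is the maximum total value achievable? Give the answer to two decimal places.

240.44

Take in order of value per unit:
- C (56/4 per unit): all 4 → value 56, running total 56.00
- A (59/13 per unit): all 13 → value 59, running total 115.00
- D (123/36 per unit): all 36 → value 123, running total 238.00
- B (5/39 per unit): 19 of 39 → value 19×5/39 = 2.4359, running total 240.44
Total 240.44.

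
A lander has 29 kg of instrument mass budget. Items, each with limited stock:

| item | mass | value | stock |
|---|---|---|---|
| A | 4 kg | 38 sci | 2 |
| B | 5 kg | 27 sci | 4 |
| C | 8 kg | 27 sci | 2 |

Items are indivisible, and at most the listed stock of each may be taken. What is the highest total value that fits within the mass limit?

184 sci

Top feasible selections:
- 2×A + 4×B: mass 28, value 184
- 2×A + 3×B: mass 23, value 157
- 2×A + 2×B + 1×C: mass 26, value 157
Best: 184 sci.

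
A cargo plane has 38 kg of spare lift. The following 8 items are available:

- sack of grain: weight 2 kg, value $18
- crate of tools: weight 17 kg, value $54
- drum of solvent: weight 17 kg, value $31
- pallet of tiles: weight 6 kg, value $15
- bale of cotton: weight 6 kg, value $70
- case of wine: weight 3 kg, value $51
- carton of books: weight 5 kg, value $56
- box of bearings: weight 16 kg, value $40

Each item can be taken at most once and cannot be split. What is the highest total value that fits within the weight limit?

Check high-value combinations within 38 kg:
- sack of grain+pallet of tiles+bale of cotton+case of wine+carton of books+box of bearings: weight 2+6+6+3+5+16=38, value 18+15+70+51+56+40=250
- sack of grain+crate of tools+bale of cotton+case of wine+carton of books: weight 2+17+6+3+5=33, value 18+54+70+51+56=249
- crate of tools+pallet of tiles+bale of cotton+case of wine+carton of books: weight 17+6+6+3+5=37, value 54+15+70+51+56=246
Best: $250.

$250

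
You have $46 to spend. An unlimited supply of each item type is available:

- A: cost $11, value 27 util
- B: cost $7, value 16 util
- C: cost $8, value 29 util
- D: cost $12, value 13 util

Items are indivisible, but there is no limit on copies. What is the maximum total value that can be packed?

148 util

Best value-per-unit is C at 29/8; filling with it alone gives 5×29 = 145.
Optimal mix: 2×B + 4×C → cost 46, value 148.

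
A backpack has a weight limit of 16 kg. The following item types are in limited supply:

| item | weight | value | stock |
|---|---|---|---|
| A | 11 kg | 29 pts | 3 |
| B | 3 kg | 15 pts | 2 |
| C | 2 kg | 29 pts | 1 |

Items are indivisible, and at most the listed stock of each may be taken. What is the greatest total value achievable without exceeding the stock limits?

73 pts

Best selections within weight 16 and stock limits:
- 1×A + 1×B + 1×C: weight 16, value 73
- 2×B + 1×C: weight 8, value 59
Best: 73 pts.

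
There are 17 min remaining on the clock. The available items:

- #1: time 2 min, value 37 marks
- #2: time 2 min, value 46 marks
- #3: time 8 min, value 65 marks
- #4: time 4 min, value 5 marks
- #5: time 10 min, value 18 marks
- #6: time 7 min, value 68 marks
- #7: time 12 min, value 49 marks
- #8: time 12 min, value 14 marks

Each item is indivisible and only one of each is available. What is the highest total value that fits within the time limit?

Check high-value combinations within 17 min:
- #2+#3+#6: time 2+8+7=17, value 46+65+68=179
- #1+#3+#6: time 2+8+7=17, value 37+65+68=170
- #1+#2+#4+#6: time 2+2+4+7=15, value 37+46+5+68=156
- #1+#2+#3+#4: time 2+2+8+4=16, value 37+46+65+5=153
- #1+#2+#6: time 2+2+7=11, value 37+46+68=151
Best: 179 marks.

179 marks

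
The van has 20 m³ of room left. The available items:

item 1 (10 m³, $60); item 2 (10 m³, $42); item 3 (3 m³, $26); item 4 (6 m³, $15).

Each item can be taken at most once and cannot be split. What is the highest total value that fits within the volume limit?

Check high-value combinations within 20 m³:
- item 1+item 2: volume 10+10=20, value 60+42=102
- item 1+item 3+item 4: volume 10+3+6=19, value 60+26+15=101
- item 1+item 3: volume 10+3=13, value 60+26=86
- item 2+item 3+item 4: volume 10+3+6=19, value 42+26+15=83
Best: $102.

$102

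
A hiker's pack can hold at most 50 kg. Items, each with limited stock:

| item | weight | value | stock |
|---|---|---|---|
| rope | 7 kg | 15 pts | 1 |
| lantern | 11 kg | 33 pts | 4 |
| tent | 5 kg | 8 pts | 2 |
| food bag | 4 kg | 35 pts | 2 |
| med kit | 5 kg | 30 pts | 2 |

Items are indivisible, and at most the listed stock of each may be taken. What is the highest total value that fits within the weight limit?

212 pts

Best selections within weight 50 and stock limits:
- 2×lantern + 2×tent + 2×food bag + 2×med kit: weight 50, value 212
- 1×rope + 2×lantern + 2×food bag + 2×med kit: weight 47, value 211
- 2×lantern + 1×tent + 2×food bag + 2×med kit: weight 45, value 204
- 3×lantern + 2×food bag + 1×med kit: weight 46, value 199
Best: 212 pts.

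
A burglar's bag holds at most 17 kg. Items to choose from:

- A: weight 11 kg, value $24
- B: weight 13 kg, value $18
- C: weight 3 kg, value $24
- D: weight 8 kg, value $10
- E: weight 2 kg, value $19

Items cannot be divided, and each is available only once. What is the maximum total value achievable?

$67

This is a 0/1 knapsack; check combinations near the capacity.
- A+C+E: weight 11+3+2=16, value 24+24+19=67
- C+D+E: weight 3+8+2=13, value 24+10+19=53
- A+C: weight 11+3=14, value 24+24=48
- C+E: weight 3+2=5, value 24+19=43
- A+E: weight 11+2=13, value 24+19=43
Best: $67.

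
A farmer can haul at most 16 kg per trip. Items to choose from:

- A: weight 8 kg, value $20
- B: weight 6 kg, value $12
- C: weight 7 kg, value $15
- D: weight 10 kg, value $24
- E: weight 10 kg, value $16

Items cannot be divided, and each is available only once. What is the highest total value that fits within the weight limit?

Check high-value combinations within 16 kg:
- B+D: weight 6+10=16, value 12+24=36
- A+C: weight 8+7=15, value 20+15=35
- A+B: weight 8+6=14, value 20+12=32
- B+E: weight 6+10=16, value 12+16=28
Best: $36.

$36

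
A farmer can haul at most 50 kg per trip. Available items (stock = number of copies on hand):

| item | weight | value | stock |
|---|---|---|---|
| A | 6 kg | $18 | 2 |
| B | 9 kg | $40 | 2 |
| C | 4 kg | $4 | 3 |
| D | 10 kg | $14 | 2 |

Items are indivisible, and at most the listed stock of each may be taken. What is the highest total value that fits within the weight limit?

$144

Best selections within weight 50 and stock limits:
- 2×A + 2×B + 2×D: weight 50, value 144
- 2×A + 2×B + 2×C + 1×D: weight 48, value 138
Best: $144.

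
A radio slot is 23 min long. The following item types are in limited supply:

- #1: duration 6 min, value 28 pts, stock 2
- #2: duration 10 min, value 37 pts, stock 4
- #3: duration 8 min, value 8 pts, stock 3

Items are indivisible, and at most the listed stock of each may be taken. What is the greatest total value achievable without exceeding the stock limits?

Top feasible selections:
- 2×#1 + 1×#2: duration 22, value 93
- 2×#2: duration 20, value 74
Best: 93 pts.

93 pts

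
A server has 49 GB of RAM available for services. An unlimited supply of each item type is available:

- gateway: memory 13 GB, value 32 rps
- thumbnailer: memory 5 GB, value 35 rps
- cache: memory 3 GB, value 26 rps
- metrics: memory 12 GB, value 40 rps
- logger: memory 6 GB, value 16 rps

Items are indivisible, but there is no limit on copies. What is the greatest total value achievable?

Best value-per-unit is cache at 26/3, and filling with it alone uses memory 16×3=48. No mix of the others beats 16×26 = 416.

416 rps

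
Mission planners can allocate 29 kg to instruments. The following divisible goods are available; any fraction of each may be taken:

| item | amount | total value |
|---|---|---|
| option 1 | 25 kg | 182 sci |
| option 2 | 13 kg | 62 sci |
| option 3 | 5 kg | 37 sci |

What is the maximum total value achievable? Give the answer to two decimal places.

211.72

Take in order of value per unit:
- option 3 (37/5 per unit): all 5 → value 37, running total 37.00
- option 1 (182/25 per unit): 24 of 25 → value 24×182/25 = 174.7200, running total 211.72
Total 211.72.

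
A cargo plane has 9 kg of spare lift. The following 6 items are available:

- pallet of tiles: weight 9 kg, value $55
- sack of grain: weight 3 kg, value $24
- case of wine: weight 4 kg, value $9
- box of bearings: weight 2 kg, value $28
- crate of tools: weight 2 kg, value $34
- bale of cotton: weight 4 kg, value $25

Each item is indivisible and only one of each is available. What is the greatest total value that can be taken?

$87

Check high-value combinations within 9 kg:
- box of bearings+crate of tools+bale of cotton: weight 2+2+4=8, value 28+34+25=87
- sack of grain+box of bearings+crate of tools: weight 3+2+2=7, value 24+28+34=86
- sack of grain+crate of tools+bale of cotton: weight 3+2+4=9, value 24+34+25=83
- sack of grain+box of bearings+bale of cotton: weight 3+2+4=9, value 24+28+25=77
- case of wine+box of bearings+crate of tools: weight 4+2+2=8, value 9+28+34=71
Best: $87.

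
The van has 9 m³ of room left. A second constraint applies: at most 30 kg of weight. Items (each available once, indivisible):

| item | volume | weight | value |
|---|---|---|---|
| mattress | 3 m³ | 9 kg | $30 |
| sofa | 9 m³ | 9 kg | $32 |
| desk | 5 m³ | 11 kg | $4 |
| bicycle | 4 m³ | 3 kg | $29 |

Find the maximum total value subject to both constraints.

$59

Feasible sets respecting both limits:
- mattress+bicycle: volume 7, weight 12, value 59
- mattress+desk: volume 8, weight 20, value 34
- desk+bicycle: volume 9, weight 14, value 33
- sofa: volume 9, weight 9, value 32
Best: $59.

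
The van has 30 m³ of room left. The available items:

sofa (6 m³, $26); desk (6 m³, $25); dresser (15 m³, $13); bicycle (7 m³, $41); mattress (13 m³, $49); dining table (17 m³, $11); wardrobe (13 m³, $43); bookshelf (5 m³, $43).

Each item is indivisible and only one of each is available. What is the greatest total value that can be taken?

$143

Check high-value combinations within 30 m³:
- sofa+desk+mattress+bookshelf: volume 6+6+13+5=30, value 26+25+49+43=143
- sofa+desk+wardrobe+bookshelf: volume 6+6+13+5=30, value 26+25+43+43=137
- sofa+desk+bicycle+bookshelf: volume 6+6+7+5=24, value 26+25+41+43=135
- bicycle+mattress+bookshelf: volume 7+13+5=25, value 41+49+43=133
- bicycle+wardrobe+bookshelf: volume 7+13+5=25, value 41+43+43=127
Best: $143.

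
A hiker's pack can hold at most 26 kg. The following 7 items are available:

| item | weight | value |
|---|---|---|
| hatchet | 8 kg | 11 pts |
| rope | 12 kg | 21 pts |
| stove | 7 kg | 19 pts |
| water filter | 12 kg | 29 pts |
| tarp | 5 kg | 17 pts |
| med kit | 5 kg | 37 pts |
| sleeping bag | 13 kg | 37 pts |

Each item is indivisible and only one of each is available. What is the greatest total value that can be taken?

Check high-value combinations within 26 kg:
- stove+med kit+sleeping bag: weight 7+5+13=25, value 19+37+37=93
- tarp+med kit+sleeping bag: weight 5+5+13=23, value 17+37+37=91
- stove+water filter+med kit: weight 7+12+5=24, value 19+29+37=85
- hatchet+med kit+sleeping bag: weight 8+5+13=26, value 11+37+37=85
Best: 93 pts.

93 pts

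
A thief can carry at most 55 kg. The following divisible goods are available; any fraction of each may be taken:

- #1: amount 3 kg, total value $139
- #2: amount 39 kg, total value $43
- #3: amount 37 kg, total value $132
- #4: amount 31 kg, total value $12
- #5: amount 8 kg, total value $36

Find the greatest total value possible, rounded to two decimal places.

Take in order of value per unit:
- #1 (139/3 per unit): all 3 → value 139, running total 139.00
- #5 (36/8 per unit): all 8 → value 36, running total 175.00
- #3 (132/37 per unit): all 37 → value 132, running total 307.00
- #2 (43/39 per unit): 7 of 39 → value 7×43/39 = 7.7179, running total 314.72
Total 314.72.

314.72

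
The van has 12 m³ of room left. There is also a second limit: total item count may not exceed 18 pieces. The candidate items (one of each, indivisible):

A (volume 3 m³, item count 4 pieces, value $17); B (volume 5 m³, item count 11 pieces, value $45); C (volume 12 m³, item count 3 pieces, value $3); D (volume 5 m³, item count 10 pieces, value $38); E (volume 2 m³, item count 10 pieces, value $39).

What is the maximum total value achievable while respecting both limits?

Feasible sets respecting both limits:
- A+B: volume 8, item count 15, value 62
- A+E: volume 5, item count 14, value 56
- A+D: volume 8, item count 14, value 55
Best: $62.

$62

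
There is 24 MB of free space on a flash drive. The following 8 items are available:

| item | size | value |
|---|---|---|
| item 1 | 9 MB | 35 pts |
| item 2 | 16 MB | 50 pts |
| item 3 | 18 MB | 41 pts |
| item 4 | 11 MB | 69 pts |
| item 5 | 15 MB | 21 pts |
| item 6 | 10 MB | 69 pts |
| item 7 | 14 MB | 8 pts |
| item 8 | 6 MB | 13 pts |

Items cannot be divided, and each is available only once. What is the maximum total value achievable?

This is a 0/1 knapsack; check combinations near the capacity.
- item 4+item 6: size 11+10=21, value 69+69=138
- item 1+item 6: size 9+10=19, value 35+69=104
- item 1+item 4: size 9+11=20, value 35+69=104
Best: 138 pts.

138 pts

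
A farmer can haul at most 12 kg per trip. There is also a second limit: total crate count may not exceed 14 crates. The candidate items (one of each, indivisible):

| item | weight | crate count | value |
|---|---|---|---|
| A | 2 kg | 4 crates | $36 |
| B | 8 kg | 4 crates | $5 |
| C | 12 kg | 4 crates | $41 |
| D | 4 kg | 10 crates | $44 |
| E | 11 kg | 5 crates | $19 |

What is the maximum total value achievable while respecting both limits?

Feasible sets respecting both limits:
- A+D: weight 6, crate count 14, value 80
- B+D: weight 12, crate count 14, value 49
- D: weight 4, crate count 10, value 44
- A+B: weight 10, crate count 8, value 41
Best: $80.

$80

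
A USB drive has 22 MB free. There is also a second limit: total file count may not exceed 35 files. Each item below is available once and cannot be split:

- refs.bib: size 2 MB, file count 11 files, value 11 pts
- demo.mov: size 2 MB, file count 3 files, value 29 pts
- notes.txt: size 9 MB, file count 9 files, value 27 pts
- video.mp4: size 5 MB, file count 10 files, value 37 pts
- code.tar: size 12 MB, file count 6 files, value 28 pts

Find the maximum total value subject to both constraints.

105 pts

Feasible sets respecting both limits:
- refs.bib+demo.mov+video.mp4+code.tar: size 21, file count 30, value 105
- refs.bib+demo.mov+notes.txt+video.mp4: size 18, file count 33, value 104
- demo.mov+video.mp4+code.tar: size 19, file count 19, value 94
- demo.mov+notes.txt+video.mp4: size 16, file count 22, value 93
Best: 105 pts.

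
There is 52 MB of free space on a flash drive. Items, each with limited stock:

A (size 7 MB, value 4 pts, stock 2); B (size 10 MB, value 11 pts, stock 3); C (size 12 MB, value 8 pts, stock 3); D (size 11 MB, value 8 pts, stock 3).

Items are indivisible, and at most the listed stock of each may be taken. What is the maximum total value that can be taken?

Best selections within size 52 and stock limits:
- 3×B + 2×D: size 52, value 49
- 1×A + 3×B + 1×D: size 48, value 45
- 1×A + 3×B + 1×C: size 49, value 45
- 1×A + 2×B + 2×D: size 49, value 42
Best: 49 pts.

49 pts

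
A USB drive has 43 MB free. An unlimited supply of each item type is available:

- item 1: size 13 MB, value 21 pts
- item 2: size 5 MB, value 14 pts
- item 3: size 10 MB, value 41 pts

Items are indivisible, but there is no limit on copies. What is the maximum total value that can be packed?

Best value-per-unit is item 3 at 41/10, and filling with it alone uses size 4×10=40. No mix of the others beats 4×41 = 164.

164 pts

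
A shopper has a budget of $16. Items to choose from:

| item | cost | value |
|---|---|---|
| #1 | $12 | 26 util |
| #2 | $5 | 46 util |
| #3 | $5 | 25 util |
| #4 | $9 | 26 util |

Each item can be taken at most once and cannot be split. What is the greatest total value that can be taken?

Check high-value combinations within $16:
- #2+#4: cost 5+9=14, value 46+26=72
- #2+#3: cost 5+5=10, value 46+25=71
- #3+#4: cost 5+9=14, value 25+26=51
- #2: cost 5, value 46
- #4: cost 9, value 26
Best: 72 util.

72 util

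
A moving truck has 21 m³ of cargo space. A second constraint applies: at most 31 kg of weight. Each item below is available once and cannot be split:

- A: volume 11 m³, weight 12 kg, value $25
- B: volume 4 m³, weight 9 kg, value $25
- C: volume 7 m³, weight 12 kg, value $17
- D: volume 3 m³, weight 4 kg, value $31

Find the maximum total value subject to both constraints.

$81

Feasible sets respecting both limits:
- A+B+D: volume 18, weight 25, value 81
- A+C+D: volume 21, weight 28, value 73
- B+C+D: volume 14, weight 25, value 73
Best: $81.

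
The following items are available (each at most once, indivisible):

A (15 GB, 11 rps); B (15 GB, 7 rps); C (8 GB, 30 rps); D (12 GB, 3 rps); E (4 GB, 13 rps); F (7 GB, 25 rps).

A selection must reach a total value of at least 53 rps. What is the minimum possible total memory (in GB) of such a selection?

Subsets with value ≥ 53, sorted by total memory:
- C+F: memory 15, value 55
- C+E+F: memory 19, value 68
- C+D+F: memory 27, value 58
- A+C+E: memory 27, value 54
Minimum memory: 15 GB.

15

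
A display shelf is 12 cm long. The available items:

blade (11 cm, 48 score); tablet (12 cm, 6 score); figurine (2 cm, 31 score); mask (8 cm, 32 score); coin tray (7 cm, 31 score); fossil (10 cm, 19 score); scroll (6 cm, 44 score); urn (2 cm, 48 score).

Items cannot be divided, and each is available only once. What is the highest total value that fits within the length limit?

This is a 0/1 knapsack; check combinations near the capacity.
- figurine+scroll+urn: length 2+6+2=10, value 31+44+48=123
- figurine+mask+urn: length 2+8+2=12, value 31+32+48=111
- figurine+coin tray+urn: length 2+7+2=11, value 31+31+48=110
- scroll+urn: length 6+2=8, value 44+48=92
Best: 123 score.

123 score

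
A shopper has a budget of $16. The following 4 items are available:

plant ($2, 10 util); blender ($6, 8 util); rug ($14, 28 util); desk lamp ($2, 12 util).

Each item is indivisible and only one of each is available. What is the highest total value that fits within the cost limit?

Check high-value combinations within $16:
- rug+desk lamp: cost 14+2=16, value 28+12=40
- plant+rug: cost 2+14=16, value 10+28=38
- plant+blender+desk lamp: cost 2+6+2=10, value 10+8+12=30
- rug: cost 14, value 28
- plant+desk lamp: cost 2+2=4, value 10+12=22
Best: 40 util.

40 util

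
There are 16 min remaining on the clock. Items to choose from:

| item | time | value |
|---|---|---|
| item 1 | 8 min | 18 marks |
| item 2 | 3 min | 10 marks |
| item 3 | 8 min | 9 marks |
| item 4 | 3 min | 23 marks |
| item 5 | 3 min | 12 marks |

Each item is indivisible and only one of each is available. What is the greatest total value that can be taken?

53 marks

This is a 0/1 knapsack; check combinations near the capacity.
- item 1+item 4+item 5: time 8+3+3=14, value 18+23+12=53
- item 1+item 2+item 4: time 8+3+3=14, value 18+10+23=51
- item 2+item 4+item 5: time 3+3+3=9, value 10+23+12=45
- item 3+item 4+item 5: time 8+3+3=14, value 9+23+12=44
- item 2+item 3+item 4: time 3+8+3=14, value 10+9+23=42
Best: 53 marks.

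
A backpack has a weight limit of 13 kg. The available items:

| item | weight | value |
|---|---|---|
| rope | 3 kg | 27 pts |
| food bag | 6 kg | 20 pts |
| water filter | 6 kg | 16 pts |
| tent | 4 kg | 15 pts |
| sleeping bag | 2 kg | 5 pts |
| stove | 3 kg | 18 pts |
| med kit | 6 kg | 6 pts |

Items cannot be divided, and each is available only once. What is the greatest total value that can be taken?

Check high-value combinations within 13 kg:
- rope+food bag+stove: weight 3+6+3=12, value 27+20+18=65
- rope+tent+sleeping bag+stove: weight 3+4+2+3=12, value 27+15+5+18=65
- rope+food bag+tent: weight 3+6+4=13, value 27+20+15=62
- rope+water filter+stove: weight 3+6+3=12, value 27+16+18=61
Best: 65 pts.

65 pts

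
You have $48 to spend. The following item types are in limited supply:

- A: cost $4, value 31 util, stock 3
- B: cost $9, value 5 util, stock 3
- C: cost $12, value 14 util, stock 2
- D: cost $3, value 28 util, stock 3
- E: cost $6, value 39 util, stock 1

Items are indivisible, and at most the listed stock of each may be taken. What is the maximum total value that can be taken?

235 util

Top feasible selections:
- 3×A + 1×B + 1×C + 3×D + 1×E: cost 48, value 235
- 3×A + 1×C + 3×D + 1×E: cost 39, value 230
Best: 235 util.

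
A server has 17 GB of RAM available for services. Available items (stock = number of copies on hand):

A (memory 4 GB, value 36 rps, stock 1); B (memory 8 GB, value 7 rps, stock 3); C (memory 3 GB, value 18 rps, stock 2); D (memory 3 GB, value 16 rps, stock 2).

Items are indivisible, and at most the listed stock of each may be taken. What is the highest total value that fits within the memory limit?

Top feasible selections:
- 1×A + 2×C + 2×D: memory 16, value 104
- 1×A + 2×C + 1×D: memory 13, value 88
- 1×A + 1×C + 2×D: memory 13, value 86
- 1×A + 2×C: memory 10, value 72
Best: 104 rps.

104 rps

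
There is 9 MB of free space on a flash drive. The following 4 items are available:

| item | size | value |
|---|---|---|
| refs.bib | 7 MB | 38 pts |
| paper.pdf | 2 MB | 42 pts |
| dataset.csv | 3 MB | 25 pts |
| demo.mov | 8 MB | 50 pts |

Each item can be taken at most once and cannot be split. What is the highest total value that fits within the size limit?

Check high-value combinations within 9 MB:
- refs.bib+paper.pdf: size 7+2=9, value 38+42=80
- paper.pdf+dataset.csv: size 2+3=5, value 42+25=67
- demo.mov: size 8, value 50
Best: 80 pts.

80 pts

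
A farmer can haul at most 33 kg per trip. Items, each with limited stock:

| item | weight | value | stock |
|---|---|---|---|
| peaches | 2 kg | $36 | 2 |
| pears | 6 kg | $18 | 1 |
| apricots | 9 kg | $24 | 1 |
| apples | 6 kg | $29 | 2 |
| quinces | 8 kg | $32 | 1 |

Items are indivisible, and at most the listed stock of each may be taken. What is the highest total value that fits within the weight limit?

Best selections within weight 33 and stock limits:
- 2×peaches + 1×apricots + 2×apples + 1×quinces: weight 33, value 186
- 2×peaches + 1×pears + 2×apples + 1×quinces: weight 30, value 180
- 2×peaches + 1×pears + 1×apricots + 1×apples + 1×quinces: weight 33, value 175
- 2×peaches + 1×pears + 1×apricots + 2×apples: weight 31, value 172
Best: $186.

$186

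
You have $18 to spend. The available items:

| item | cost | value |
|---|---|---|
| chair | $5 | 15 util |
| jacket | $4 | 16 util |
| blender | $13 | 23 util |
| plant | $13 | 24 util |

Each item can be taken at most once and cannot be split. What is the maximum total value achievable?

40 util

This is a 0/1 knapsack; check combinations near the capacity.
- jacket+plant: cost 4+13=17, value 16+24=40
- jacket+blender: cost 4+13=17, value 16+23=39
- chair+plant: cost 5+13=18, value 15+24=39
- chair+blender: cost 5+13=18, value 15+23=38
Best: 40 util.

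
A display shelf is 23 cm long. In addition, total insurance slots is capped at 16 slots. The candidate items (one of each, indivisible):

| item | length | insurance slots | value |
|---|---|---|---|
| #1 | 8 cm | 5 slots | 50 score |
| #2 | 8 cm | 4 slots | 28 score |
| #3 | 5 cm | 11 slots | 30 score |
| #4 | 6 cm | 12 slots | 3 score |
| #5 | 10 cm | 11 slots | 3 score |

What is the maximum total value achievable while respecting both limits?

80 score

Feasible sets respecting both limits:
- #1+#3: length 13, insurance slots 16, value 80
- #1+#2: length 16, insurance slots 9, value 78
- #2+#3: length 13, insurance slots 15, value 58
Best: 80 score.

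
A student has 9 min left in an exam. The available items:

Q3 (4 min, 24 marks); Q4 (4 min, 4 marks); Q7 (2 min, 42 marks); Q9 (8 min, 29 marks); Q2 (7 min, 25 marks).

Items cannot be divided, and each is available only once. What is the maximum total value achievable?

Check high-value combinations within 9 min:
- Q7+Q2: time 2+7=9, value 42+25=67
- Q3+Q7: time 4+2=6, value 24+42=66
- Q4+Q7: time 4+2=6, value 4+42=46
- Q7: time 2, value 42
- Q9: time 8, value 29
Best: 67 marks.

67 marks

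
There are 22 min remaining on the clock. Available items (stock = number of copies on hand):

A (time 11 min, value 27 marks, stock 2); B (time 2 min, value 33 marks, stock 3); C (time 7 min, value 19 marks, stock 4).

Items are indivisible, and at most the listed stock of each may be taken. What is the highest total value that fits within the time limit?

Top feasible selections:
- 3×B + 2×C: time 20, value 137
- 1×A + 3×B: time 17, value 126
- 3×B + 1×C: time 13, value 118
- 1×A + 2×B + 1×C: time 22, value 112
Best: 137 marks.

137 marks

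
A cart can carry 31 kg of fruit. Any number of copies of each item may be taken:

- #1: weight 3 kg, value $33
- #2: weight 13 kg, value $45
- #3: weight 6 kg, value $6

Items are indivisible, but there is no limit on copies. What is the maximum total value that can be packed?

Best value-per-unit is #1 at 33/3, and filling with it alone uses weight 10×3=30. No mix of the others beats 10×33 = 330.

$330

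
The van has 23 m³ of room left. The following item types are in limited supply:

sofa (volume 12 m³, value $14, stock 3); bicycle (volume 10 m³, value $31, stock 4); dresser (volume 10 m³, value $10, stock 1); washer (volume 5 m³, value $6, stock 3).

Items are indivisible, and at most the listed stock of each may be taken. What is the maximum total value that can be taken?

Top feasible selections:
- 2×bicycle: volume 20, value 62
- 1×sofa + 1×bicycle: volume 22, value 45
- 1×bicycle + 2×washer: volume 20, value 43
Best: $62.

$62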